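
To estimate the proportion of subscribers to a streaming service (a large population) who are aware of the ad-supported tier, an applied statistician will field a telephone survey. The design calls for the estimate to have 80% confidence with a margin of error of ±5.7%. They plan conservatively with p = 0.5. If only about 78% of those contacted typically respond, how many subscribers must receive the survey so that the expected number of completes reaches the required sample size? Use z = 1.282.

163

Completed interviews needed: n₀ = 1.282² × 0.2500 / 0.057² ≈ 126.46 → 127.
At a 78% response rate, contacts needed = 127 / 0.78 ≈ 162.82 → 163.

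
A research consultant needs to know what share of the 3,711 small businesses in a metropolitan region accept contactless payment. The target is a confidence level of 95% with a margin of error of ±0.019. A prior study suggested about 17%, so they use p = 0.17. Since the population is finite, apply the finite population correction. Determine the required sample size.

For 95% confidence, z = 1.960.
Unadjusted: n₀ = 1.960² × 0.17 × 0.83 / 0.019² ≈ 1501.52, so n₀ = 1502.
Finite population correction with N = 3,711: n = n₀ / (1 + (n₀−1)/N) = 1502 / (1 + 1501/3711) = 1502 / 1.4045 ≈ 1069.44.
Rounding up, n = 1070.

1070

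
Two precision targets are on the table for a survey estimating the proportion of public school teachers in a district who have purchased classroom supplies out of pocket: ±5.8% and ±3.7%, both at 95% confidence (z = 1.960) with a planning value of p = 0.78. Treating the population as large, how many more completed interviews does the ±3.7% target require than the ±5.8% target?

At ±5.8%: n = 1.960² × 0.1716 / 0.058² ≈ 195.96 → 196.
At ±3.7%: n = 1.960² × 0.1716 / 0.037² ≈ 481.53 → 482.
Additional respondents: 482 − 196 = 286.

286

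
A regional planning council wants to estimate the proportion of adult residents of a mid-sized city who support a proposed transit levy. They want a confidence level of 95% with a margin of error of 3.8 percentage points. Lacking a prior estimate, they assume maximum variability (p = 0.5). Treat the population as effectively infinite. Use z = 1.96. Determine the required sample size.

With p = 0.5, p(1−p) = 0.25.
n = z²·p(1−p)/E² = 1.96² × 0.2500 / 0.038² = 3.8416 × 0.2500 / 0.001444 ≈ 665.10.
Rounding up gives n = 666.

666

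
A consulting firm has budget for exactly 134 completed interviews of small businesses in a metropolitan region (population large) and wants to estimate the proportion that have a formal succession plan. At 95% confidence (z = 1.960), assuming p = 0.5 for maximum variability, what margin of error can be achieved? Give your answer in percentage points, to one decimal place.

8.5

SE(p̂) = √[p(1−p)/n] = √[0.2500/134] = 0.04319.
E = z × SE = 1.960 × 0.04319 = 0.08466, or 8.5 percentage points.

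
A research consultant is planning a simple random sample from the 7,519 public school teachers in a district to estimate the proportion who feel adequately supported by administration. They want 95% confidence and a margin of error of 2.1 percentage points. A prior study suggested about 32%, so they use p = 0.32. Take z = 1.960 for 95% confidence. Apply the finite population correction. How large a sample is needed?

Unadjusted: n₀ = 1.960² × 0.32 × 0.68 / 0.021² ≈ 1895.54, so n₀ = 1896.
Finite population correction with N = 7,519: n = n₀ / (1 + (n₀−1)/N) = 1896 / (1 + 1895/7519) = 1896 / 1.2520 ≈ 1514.34.
Rounding up, n = 1515.

1515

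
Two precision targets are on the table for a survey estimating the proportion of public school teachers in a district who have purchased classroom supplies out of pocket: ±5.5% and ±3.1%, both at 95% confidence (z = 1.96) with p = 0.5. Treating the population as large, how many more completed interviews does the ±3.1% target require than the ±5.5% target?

682

At ±5.5%: n = 1.96² × 0.2500 / 0.055² ≈ 317.49 → 318.
At ±3.1%: n = 1.96² × 0.2500 / 0.031² ≈ 999.38 → 1000.
Additional respondents: 1000 − 318 = 682.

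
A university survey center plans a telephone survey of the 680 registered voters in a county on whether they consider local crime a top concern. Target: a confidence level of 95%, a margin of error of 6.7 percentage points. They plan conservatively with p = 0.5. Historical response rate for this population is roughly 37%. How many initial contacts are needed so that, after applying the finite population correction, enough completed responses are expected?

441

For 95% confidence, z = 1.960.
Completed interviews needed (unadjusted): n₀ = 1.960² × 0.2500 / 0.067² ≈ 213.95 → 214.
FPC for N = 680: n = 214 / (1 + 213/680) = 214 / 1.3132 ≈ 162.96 → 163.
At a 37% response rate, contacts needed = 163 / 0.37 ≈ 440.54 → 441.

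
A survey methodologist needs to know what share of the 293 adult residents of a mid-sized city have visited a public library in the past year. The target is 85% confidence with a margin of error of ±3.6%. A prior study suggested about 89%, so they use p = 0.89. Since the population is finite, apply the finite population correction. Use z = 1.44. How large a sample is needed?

Unadjusted: n₀ = 1.44² × 0.89 × 0.11 / 0.036² ≈ 156.64, so n₀ = 157.
Finite population correction with N = 293: n = n₀ / (1 + (n₀−1)/N) = 157 / (1 + 156/293) = 157 / 1.5324 ≈ 102.45.
Rounding up, n = 103.

103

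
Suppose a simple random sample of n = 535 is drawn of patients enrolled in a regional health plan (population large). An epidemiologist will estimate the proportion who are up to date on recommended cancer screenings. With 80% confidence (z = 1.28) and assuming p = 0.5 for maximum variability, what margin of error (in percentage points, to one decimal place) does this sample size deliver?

2.8

SE(p̂) = √[p(1−p)/n] = √[0.2500/535] = 0.02162.
E = z × SE = 1.28 × 0.02162 = 0.02767, or 2.8 percentage points.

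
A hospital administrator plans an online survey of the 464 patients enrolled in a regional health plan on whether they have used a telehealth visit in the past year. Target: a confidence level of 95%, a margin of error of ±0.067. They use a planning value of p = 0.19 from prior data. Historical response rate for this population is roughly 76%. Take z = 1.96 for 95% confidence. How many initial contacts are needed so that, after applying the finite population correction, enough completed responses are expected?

136

Completed interviews needed (unadjusted): n₀ = 1.96² × 0.1539 / 0.067² ≈ 131.70 → 132.
FPC for N = 464: n = 132 / (1 + 131/464) = 132 / 1.2823 ≈ 102.94 → 103.
At a 76% response rate, contacts needed = 103 / 0.76 ≈ 135.53 → 136.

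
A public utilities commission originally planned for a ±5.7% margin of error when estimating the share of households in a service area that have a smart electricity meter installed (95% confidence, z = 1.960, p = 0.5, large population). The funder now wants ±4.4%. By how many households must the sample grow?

At ±5.7%: n = 1.960² × 0.2500 / 0.057² ≈ 295.60 → 296.
At ±4.4%: n = 1.960² × 0.2500 / 0.044² ≈ 496.07 → 497.
Additional respondents: 497 − 296 = 201.

201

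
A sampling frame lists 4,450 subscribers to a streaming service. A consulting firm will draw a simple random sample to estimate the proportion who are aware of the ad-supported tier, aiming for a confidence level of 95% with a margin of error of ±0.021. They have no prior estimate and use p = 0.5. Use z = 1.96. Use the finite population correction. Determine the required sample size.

Unadjusted: n₀ = 1.96² × 0.50 × 0.50 / 0.021² ≈ 2177.78, so n₀ = 2178.
Finite population correction with N = 4,450: n = n₀ / (1 + (n₀−1)/N) = 2178 / (1 + 2177/4450) = 2178 / 1.4892 ≈ 1462.52.
Rounding up, n = 1463.

1463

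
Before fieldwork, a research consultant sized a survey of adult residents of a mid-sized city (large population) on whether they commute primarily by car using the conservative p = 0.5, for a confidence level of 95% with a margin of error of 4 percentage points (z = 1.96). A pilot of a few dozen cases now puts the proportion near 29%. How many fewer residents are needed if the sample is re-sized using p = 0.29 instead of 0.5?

106

Conservative (p = 0.5): n = 1.96² × 0.25 / 0.040² ≈ 600.25 → 601.
Using p = 0.29: p(1−p) = 0.2059, so n = 1.96² × 0.2059 / 0.040² ≈ 494.37 → 495.
Reduction: 601 − 495 = 106.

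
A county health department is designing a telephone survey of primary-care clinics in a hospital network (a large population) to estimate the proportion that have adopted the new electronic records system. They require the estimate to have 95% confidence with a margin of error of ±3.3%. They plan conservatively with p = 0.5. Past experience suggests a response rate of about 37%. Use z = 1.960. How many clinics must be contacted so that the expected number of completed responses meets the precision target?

2384

Completed interviews needed: n₀ = 1.960² × 0.2500 / 0.033² ≈ 881.91 → 882.
At a 37% response rate, contacts needed = 882 / 0.37 ≈ 2383.78 → 2384.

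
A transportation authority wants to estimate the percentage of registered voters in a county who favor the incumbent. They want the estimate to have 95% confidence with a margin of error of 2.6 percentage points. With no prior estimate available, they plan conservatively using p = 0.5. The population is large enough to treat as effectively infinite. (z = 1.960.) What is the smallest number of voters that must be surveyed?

With p = 0.5, p(1−p) = 0.25.
n = z²·p(1−p)/E² = 1.960² × 0.2500 / 0.026² = 3.8416 × 0.2500 / 0.000676 ≈ 1420.71.
Rounding up gives n = 1421.

1421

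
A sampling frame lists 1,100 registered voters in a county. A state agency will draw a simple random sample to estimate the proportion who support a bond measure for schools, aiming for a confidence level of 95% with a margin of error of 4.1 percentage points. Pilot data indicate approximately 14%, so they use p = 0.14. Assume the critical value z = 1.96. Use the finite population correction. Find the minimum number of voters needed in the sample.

Unadjusted: n₀ = 1.96² × 0.14 × 0.86 / 0.041² ≈ 275.15, so n₀ = 276.
Finite population correction with N = 1,100: n = n₀ / (1 + (n₀−1)/N) = 276 / (1 + 275/1100) = 276 / 1.2500 ≈ 220.80.
Rounding up, n = 221.

221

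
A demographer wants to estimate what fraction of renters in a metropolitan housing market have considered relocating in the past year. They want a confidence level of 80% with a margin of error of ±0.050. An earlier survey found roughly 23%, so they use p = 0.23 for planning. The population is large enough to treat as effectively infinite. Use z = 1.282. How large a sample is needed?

117

With p = 0.23, p(1−p) = 0.1771.
n = z²·p(1−p)/E² = 1.282² × 0.1771 / 0.050² = 1.6435 × 0.1771 / 0.002500 ≈ 116.43.
Rounding up gives n = 117.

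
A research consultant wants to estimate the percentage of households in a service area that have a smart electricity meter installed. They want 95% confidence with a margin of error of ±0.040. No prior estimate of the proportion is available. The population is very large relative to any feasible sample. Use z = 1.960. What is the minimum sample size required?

601

With no prior estimate, use p = 0.5, giving p(1−p) = 0.25.
n = z²·p(1−p)/E² = 1.960² × 0.2500 / 0.040² = 3.8416 × 0.2500 / 0.001600 ≈ 600.25.
Rounding up gives n = 601.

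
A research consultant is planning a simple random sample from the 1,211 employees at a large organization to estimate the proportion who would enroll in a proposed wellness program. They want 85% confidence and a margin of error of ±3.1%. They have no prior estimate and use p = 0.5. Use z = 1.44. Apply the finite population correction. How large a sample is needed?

Unadjusted: n₀ = 1.44² × 0.50 × 0.50 / 0.031² ≈ 539.44, so n₀ = 540.
Finite population correction with N = 1,211: n = n₀ / (1 + (n₀−1)/N) = 540 / (1 + 539/1211) = 540 / 1.4451 ≈ 373.68.
Rounding up, n = 374.

374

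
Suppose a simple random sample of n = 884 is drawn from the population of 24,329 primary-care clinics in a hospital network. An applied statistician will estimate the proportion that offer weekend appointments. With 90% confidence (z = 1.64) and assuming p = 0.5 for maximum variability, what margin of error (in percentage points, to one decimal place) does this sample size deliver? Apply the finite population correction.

Finite-population factor: (N−n)/(N−1) = (24329−884)/(24329−1) = 0.9637.
SE(p̂) = √[p(1−p)/n · (N−n)/(N−1)] = √[0.2500/884 × 0.9637] = 0.01651.
E = z × SE = 1.64 × 0.01651 = 0.02707 ≈ 2.7 percentage points.

2.7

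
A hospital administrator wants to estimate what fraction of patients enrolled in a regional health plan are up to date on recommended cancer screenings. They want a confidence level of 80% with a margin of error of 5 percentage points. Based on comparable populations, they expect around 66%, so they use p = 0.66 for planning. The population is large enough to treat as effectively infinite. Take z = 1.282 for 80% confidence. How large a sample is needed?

With p = 0.66, p(1−p) = 0.2244.
n = z²·p(1−p)/E² = 1.282² × 0.2244 / 0.050² = 1.6435 × 0.2244 / 0.002500 ≈ 147.52.
Rounding up gives n = 148.

148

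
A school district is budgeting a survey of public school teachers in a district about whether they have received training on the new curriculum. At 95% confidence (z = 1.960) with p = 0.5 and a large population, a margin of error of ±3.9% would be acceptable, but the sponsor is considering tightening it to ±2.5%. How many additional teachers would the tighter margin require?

905

At ±3.9%: n = 1.960² × 0.2500 / 0.039² ≈ 631.43 → 632.
At ±2.5%: n = 1.960² × 0.2500 / 0.025² ≈ 1536.64 → 1537.
Additional respondents: 1537 − 632 = 905.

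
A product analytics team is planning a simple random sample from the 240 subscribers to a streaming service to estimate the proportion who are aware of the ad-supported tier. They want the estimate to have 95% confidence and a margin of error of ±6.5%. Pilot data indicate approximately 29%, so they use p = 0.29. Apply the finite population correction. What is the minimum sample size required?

For 95% confidence, z = 1.960.
Unadjusted: n₀ = 1.960² × 0.29 × 0.71 / 0.065² ≈ 187.22, so n₀ = 188.
Finite population correction with N = 240: n = n₀ / (1 + (n₀−1)/N) = 188 / (1 + 187/240) = 188 / 1.7792 ≈ 105.67.
Rounding up, n = 106.

106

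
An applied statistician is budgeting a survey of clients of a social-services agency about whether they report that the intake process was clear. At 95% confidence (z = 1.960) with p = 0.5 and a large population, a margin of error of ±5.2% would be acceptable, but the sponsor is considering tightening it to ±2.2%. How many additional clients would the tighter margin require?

At ±5.2%: n = 1.960² × 0.2500 / 0.052² ≈ 355.18 → 356.
At ±2.2%: n = 1.960² × 0.2500 / 0.022² ≈ 1984.30 → 1985.
Additional respondents: 1985 − 356 = 1629.

1629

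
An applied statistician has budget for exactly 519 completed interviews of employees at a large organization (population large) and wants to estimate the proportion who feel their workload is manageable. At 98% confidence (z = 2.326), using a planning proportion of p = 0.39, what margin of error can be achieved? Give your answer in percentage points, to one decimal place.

5.0

SE(p̂) = √[p(1−p)/n] = √[0.2379/519] = 0.02141.
E = z × SE = 2.326 × 0.02141 = 0.04980, or 5.0 percentage points.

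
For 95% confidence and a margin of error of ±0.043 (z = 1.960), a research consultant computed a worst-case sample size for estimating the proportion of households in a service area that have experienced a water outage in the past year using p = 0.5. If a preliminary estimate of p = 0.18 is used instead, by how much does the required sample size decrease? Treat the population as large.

213

Conservative (p = 0.5): n = 1.960² × 0.25 / 0.043² ≈ 519.42 → 520.
Using p = 0.18: p(1−p) = 0.1476, so n = 1.960² × 0.1476 / 0.043² ≈ 306.66 → 307.
Reduction: 520 − 307 = 213.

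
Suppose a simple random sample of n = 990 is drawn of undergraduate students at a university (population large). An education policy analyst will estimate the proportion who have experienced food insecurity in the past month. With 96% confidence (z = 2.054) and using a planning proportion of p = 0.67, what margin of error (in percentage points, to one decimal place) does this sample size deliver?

3.1

SE(p̂) = √[p(1−p)/n] = √[0.2211/990] = 0.01494.
E = z × SE = 2.054 × 0.01494 = 0.03070, or 3.1 percentage points.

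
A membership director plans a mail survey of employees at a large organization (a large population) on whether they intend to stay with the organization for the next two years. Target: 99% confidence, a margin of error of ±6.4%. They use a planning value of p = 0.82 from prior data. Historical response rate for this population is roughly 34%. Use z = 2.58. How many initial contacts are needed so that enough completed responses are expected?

Completed interviews needed: n₀ = 2.58² × 0.1476 / 0.064² ≈ 239.86 → 240.
At a 34% response rate, contacts needed = 240 / 0.34 ≈ 705.88 → 706.

706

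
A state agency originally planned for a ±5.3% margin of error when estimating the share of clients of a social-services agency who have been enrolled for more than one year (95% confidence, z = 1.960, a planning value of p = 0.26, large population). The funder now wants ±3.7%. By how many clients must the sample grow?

276

At ±5.3%: n = 1.960² × 0.1924 / 0.053² ≈ 263.13 → 264.
At ±3.7%: n = 1.960² × 0.1924 / 0.037² ≈ 539.90 → 540.
Additional respondents: 540 − 264 = 276.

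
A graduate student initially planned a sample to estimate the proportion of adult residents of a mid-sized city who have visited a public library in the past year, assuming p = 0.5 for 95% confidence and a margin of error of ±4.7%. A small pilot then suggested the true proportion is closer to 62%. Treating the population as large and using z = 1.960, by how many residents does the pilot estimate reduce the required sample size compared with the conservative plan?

Conservative (p = 0.5): n = 1.960² × 0.25 / 0.047² ≈ 434.77 → 435.
Using p = 0.62: p(1−p) = 0.2356, so n = 1.960² × 0.2356 / 0.047² ≈ 409.72 → 410.
Reduction: 435 − 410 = 25.

25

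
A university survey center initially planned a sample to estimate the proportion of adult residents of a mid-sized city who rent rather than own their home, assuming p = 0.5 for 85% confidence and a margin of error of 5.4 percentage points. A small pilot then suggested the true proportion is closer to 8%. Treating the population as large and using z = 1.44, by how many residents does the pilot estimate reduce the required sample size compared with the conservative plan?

125

Conservative (p = 0.5): n = 1.44² × 0.25 / 0.054² ≈ 177.78 → 178.
Using p = 0.08: p(1−p) = 0.0736, so n = 1.44² × 0.0736 / 0.054² ≈ 52.34 → 53.
Reduction: 178 − 53 = 125.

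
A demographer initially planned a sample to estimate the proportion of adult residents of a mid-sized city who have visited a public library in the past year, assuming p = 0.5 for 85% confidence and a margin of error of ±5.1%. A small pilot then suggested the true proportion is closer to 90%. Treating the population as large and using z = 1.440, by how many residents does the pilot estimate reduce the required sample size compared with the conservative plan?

128

Conservative (p = 0.5): n = 1.440² × 0.25 / 0.051² ≈ 199.31 → 200.
Using p = 0.90: p(1−p) = 0.0900, so n = 1.440² × 0.0900 / 0.051² ≈ 71.75 → 72.
Reduction: 200 − 72 = 128.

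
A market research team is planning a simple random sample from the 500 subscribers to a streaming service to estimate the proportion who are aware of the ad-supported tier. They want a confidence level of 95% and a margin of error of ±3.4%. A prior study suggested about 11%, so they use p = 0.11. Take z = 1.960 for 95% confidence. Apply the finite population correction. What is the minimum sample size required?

198

Unadjusted: n₀ = 1.960² × 0.11 × 0.89 / 0.034² ≈ 325.34, so n₀ = 326.
Finite population correction with N = 500: n = n₀ / (1 + (n₀−1)/N) = 326 / (1 + 325/500) = 326 / 1.6500 ≈ 197.58.
Rounding up, n = 198.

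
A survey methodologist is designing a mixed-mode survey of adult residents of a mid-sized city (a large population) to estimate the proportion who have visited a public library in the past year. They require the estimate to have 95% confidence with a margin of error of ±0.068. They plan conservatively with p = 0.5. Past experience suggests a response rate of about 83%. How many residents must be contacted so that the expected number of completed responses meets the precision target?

251

For 95% confidence, z = 1.960.
Completed interviews needed: n₀ = 1.960² × 0.2500 / 0.068² ≈ 207.70 → 208.
At an 83% response rate, contacts needed = 208 / 0.83 ≈ 250.60 → 251.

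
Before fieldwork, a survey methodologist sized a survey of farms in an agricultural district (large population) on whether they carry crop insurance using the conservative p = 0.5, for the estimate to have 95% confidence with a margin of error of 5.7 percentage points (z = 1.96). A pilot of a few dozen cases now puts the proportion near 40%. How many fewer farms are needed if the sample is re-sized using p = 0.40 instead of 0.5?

12

Conservative (p = 0.5): n = 1.96² × 0.25 / 0.057² ≈ 295.60 → 296.
Using p = 0.40: p(1−p) = 0.2400, so n = 1.96² × 0.2400 / 0.057² ≈ 283.77 → 284.
Reduction: 296 − 284 = 12.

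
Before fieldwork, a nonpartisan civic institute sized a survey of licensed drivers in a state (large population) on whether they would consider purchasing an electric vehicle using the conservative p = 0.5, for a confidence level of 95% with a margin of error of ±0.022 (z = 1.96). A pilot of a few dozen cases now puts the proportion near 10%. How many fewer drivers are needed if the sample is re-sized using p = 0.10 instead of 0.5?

Conservative (p = 0.5): n = 1.96² × 0.25 / 0.022² ≈ 1984.30 → 1985.
Using p = 0.10: p(1−p) = 0.0900, so n = 1.96² × 0.0900 / 0.022² ≈ 714.35 → 715.
Reduction: 1985 − 715 = 1270.

1270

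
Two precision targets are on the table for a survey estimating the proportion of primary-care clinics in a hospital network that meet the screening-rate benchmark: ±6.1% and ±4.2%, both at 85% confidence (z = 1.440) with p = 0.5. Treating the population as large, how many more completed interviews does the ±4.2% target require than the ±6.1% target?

154

At ±6.1%: n = 1.440² × 0.2500 / 0.061² ≈ 139.32 → 140.
At ±4.2%: n = 1.440² × 0.2500 / 0.042² ≈ 293.88 → 294.
Additional respondents: 294 − 140 = 154.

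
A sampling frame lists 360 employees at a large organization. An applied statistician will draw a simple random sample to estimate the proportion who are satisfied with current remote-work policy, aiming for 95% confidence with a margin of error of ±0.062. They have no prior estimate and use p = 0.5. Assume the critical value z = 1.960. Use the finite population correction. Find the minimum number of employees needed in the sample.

148

Unadjusted: n₀ = 1.960² × 0.50 × 0.50 / 0.062² ≈ 249.84, so n₀ = 250.
Finite population correction with N = 360: n = n₀ / (1 + (n₀−1)/N) = 250 / (1 + 249/360) = 250 / 1.6917 ≈ 147.78.
Rounding up, n = 148.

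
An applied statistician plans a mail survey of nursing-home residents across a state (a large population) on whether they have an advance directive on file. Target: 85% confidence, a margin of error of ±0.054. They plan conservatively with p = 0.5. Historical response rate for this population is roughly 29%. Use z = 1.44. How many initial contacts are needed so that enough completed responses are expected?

Completed interviews needed: n₀ = 1.44² × 0.2500 / 0.054² ≈ 177.78 → 178.
At a 29% response rate, contacts needed = 178 / 0.29 ≈ 613.79 → 614.

614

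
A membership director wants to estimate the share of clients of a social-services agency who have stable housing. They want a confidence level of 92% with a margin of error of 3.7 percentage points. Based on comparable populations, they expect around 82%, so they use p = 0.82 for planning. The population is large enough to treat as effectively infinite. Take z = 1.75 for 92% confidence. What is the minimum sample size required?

331

With p = 0.82, p(1−p) = 0.1476.
n = z²·p(1−p)/E² = 1.75² × 0.1476 / 0.037² = 3.0625 × 0.1476 / 0.001369 ≈ 330.19.
Rounding up gives n = 331.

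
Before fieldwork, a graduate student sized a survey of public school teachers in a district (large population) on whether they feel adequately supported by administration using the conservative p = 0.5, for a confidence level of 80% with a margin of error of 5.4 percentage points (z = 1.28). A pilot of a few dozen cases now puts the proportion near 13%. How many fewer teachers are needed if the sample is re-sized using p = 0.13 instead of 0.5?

Conservative (p = 0.5): n = 1.28² × 0.25 / 0.054² ≈ 140.47 → 141.
Using p = 0.13: p(1−p) = 0.1131, so n = 1.28² × 0.1131 / 0.054² ≈ 63.55 → 64.
Reduction: 141 − 64 = 77.

77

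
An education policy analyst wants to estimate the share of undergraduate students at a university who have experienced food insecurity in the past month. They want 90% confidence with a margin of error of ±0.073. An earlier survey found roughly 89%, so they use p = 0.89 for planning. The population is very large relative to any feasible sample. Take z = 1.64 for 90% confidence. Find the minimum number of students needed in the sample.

With p = 0.89, p(1−p) = 0.0979.
n = z²·p(1−p)/E² = 1.64² × 0.0979 / 0.073² = 2.6896 × 0.0979 / 0.005329 ≈ 49.41.
Rounding up gives n = 50.

50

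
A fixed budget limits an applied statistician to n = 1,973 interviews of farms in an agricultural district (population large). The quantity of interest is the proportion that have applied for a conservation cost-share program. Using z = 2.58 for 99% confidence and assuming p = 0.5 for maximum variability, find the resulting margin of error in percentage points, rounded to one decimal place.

SE(p̂) = √[p(1−p)/n] = √[0.2500/1973] = 0.01126.
E = z × SE = 2.58 × 0.01126 = 0.02904, or 2.9 percentage points.

2.9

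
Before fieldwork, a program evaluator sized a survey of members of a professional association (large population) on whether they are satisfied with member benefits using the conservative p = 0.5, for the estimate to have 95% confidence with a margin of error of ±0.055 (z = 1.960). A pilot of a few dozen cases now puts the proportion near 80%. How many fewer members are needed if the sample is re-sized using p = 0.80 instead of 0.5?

114

Conservative (p = 0.5): n = 1.960² × 0.25 / 0.055² ≈ 317.49 → 318.
Using p = 0.80: p(1−p) = 0.1600, so n = 1.960² × 0.1600 / 0.055² ≈ 203.19 → 204.
Reduction: 318 − 204 = 114.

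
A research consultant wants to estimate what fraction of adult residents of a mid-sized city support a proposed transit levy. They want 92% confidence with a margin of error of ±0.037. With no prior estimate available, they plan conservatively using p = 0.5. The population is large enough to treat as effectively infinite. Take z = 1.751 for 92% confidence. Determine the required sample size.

With p = 0.5, p(1−p) = 0.25.
n = z²·p(1−p)/E² = 1.751² × 0.2500 / 0.037² = 3.0660 × 0.2500 / 0.001369 ≈ 559.90.
Rounding up gives n = 560.

560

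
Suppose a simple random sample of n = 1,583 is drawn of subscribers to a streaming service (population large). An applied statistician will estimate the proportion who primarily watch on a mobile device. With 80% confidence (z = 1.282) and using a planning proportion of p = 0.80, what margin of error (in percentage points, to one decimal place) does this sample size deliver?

1.3

SE(p̂) = √[p(1−p)/n] = √[0.1600/1583] = 0.01005.
E = z × SE = 1.282 × 0.01005 = 0.01289, or 1.3 percentage points.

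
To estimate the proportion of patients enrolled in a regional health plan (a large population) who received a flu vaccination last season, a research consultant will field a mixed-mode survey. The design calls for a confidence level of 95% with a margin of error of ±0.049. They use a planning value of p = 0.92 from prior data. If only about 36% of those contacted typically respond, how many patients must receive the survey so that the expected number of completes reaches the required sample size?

328

For 95% confidence, z = 1.96.
Completed interviews needed: n₀ = 1.96² × 0.0736 / 0.049² ≈ 117.76 → 118.
At a 36% response rate, contacts needed = 118 / 0.36 ≈ 327.78 → 328.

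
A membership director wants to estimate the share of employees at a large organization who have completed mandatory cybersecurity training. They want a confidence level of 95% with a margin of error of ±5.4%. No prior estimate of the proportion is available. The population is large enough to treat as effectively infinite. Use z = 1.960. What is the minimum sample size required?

With no prior estimate, use p = 0.5, giving p(1−p) = 0.25.
n = z²·p(1−p)/E² = 1.960² × 0.2500 / 0.054² = 3.8416 × 0.2500 / 0.002916 ≈ 329.36.
Rounding up gives n = 330.

330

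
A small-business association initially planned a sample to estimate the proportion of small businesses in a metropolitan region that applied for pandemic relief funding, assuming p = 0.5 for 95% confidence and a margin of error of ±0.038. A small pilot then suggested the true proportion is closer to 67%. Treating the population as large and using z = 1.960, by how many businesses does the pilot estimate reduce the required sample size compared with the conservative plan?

77

Conservative (p = 0.5): n = 1.960² × 0.25 / 0.038² ≈ 665.10 → 666.
Using p = 0.67: p(1−p) = 0.2211, so n = 1.960² × 0.2211 / 0.038² ≈ 588.21 → 589.
Reduction: 666 − 589 = 77.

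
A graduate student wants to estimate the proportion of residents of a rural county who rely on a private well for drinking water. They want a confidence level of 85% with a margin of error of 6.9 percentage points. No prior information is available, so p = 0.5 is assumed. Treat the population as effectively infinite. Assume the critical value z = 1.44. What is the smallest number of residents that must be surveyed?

With p = 0.5, p(1−p) = 0.25.
n = z²·p(1−p)/E² = 1.44² × 0.2500 / 0.069² = 2.0736 × 0.2500 / 0.004761 ≈ 108.88.
Rounding up gives n = 109.

109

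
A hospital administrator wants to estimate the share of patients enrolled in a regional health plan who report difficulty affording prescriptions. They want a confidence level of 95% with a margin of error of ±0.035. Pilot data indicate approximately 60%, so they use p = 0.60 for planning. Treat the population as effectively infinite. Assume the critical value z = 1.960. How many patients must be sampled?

With p = 0.60, p(1−p) = 0.2400.
n = z²·p(1−p)/E² = 1.960² × 0.2400 / 0.035² = 3.8416 × 0.2400 / 0.001225 ≈ 752.64.
Rounding up gives n = 753.

753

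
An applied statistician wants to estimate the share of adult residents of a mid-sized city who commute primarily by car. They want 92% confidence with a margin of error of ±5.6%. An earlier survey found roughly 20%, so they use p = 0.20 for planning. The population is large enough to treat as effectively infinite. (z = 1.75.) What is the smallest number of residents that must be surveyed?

157

With p = 0.20, p(1−p) = 0.1600.
n = z²·p(1−p)/E² = 1.75² × 0.1600 / 0.056² = 3.0625 × 0.1600 / 0.003136 ≈ 156.25.
Rounding up gives n = 157.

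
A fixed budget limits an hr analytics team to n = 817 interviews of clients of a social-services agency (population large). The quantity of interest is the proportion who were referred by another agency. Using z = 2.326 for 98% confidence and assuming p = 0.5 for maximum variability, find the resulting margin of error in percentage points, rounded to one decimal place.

4.1

SE(p̂) = √[p(1−p)/n] = √[0.2500/817] = 0.01749.
E = z × SE = 2.326 × 0.01749 = 0.04069, or 4.1 percentage points.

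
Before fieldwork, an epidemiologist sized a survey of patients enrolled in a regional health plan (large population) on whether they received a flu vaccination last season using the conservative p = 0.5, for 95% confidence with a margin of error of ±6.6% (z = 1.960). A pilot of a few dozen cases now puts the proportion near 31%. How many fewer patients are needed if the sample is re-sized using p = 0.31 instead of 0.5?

Conservative (p = 0.5): n = 1.960² × 0.25 / 0.066² ≈ 220.48 → 221.
Using p = 0.31: p(1−p) = 0.2139, so n = 1.960² × 0.2139 / 0.066² ≈ 188.64 → 189.
Reduction: 221 − 189 = 32.

32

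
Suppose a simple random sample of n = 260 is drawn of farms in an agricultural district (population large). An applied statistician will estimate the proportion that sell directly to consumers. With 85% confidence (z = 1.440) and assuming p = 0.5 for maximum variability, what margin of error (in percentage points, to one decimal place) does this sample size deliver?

SE(p̂) = √[p(1−p)/n] = √[0.2500/260] = 0.03101.
E = z × SE = 1.440 × 0.03101 = 0.04465, or 4.5 percentage points.

4.5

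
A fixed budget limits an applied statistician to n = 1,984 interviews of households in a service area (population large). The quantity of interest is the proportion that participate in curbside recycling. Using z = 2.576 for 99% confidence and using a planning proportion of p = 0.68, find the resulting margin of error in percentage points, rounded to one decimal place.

2.7

SE(p̂) = √[p(1−p)/n] = √[0.2176/1984] = 0.01047.
E = z × SE = 2.576 × 0.01047 = 0.02698, or 2.7 percentage points.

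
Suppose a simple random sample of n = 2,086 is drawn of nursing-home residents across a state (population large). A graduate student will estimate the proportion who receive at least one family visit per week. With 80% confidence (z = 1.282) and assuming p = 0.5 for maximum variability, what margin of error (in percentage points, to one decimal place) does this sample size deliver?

SE(p̂) = √[p(1−p)/n] = √[0.2500/2086] = 0.01095.
E = z × SE = 1.282 × 0.01095 = 0.01403, or 1.4 percentage points.

1.4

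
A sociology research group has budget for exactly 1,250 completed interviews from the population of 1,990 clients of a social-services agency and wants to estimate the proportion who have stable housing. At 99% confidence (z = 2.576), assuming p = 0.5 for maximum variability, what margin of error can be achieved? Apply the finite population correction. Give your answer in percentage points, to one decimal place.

Finite-population factor: (N−n)/(N−1) = (1990−1250)/(1990−1) = 0.3720.
SE(p̂) = √[p(1−p)/n · (N−n)/(N−1)] = √[0.2500/1250 × 0.3720] = 0.00863.
E = z × SE = 2.576 × 0.00863 = 0.02222 ≈ 2.2 percentage points.

2.2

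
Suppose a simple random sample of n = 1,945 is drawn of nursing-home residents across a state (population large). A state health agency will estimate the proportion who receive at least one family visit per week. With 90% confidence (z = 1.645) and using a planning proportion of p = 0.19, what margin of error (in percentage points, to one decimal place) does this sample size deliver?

SE(p̂) = √[p(1−p)/n] = √[0.1539/1945] = 0.00890.
E = z × SE = 1.645 × 0.00890 = 0.01463, or 1.5 percentage points.

1.5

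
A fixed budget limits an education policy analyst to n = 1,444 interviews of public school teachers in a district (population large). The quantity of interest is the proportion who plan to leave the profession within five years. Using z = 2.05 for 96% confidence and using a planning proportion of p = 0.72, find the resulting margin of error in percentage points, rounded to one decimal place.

2.4

SE(p̂) = √[p(1−p)/n] = √[0.2016/1444] = 0.01182.
E = z × SE = 2.05 × 0.01182 = 0.02422, or 2.4 percentage points.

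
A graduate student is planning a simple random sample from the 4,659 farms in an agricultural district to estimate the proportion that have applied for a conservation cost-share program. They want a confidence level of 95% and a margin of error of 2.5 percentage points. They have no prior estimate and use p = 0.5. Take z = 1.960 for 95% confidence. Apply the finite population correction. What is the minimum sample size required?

1156

Unadjusted: n₀ = 1.960² × 0.50 × 0.50 / 0.025² ≈ 1536.64, so n₀ = 1537.
Finite population correction with N = 4,659: n = n₀ / (1 + (n₀−1)/N) = 1537 / (1 + 1536/4659) = 1537 / 1.3297 ≈ 1155.91.
Rounding up, n = 1156.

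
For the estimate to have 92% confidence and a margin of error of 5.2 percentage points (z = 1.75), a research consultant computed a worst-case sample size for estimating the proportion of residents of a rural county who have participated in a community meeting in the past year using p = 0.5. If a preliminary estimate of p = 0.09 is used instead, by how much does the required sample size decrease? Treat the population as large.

Conservative (p = 0.5): n = 1.75² × 0.25 / 0.052² ≈ 283.15 → 284.
Using p = 0.09: p(1−p) = 0.0819, so n = 1.75² × 0.0819 / 0.052² ≈ 92.76 → 93.
Reduction: 284 − 93 = 191.

191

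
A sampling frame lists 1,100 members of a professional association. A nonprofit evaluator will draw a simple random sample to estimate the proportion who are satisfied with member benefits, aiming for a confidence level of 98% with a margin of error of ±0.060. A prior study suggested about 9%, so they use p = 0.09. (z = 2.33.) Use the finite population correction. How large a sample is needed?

112

Unadjusted: n₀ = 2.33² × 0.09 × 0.91 / 0.060² ≈ 123.51, so n₀ = 124.
Finite population correction with N = 1,100: n = n₀ / (1 + (n₀−1)/N) = 124 / (1 + 123/1100) = 124 / 1.1118 ≈ 111.53.
Rounding up, n = 112.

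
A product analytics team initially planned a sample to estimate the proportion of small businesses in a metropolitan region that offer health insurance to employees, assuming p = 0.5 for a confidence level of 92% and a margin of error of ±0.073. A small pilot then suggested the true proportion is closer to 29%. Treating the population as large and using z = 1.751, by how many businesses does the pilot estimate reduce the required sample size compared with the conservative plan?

25

Conservative (p = 0.5): n = 1.751² × 0.25 / 0.073² ≈ 143.84 → 144.
Using p = 0.29: p(1−p) = 0.2059, so n = 1.751² × 0.2059 / 0.073² ≈ 118.46 → 119.
Reduction: 144 − 119 = 25.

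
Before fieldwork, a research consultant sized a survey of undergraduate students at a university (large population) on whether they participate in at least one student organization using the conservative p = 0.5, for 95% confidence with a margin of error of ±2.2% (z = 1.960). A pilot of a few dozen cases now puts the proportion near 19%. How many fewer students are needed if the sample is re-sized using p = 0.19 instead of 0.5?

763

Conservative (p = 0.5): n = 1.960² × 0.25 / 0.022² ≈ 1984.30 → 1985.
Using p = 0.19: p(1−p) = 0.1539, so n = 1.960² × 0.1539 / 0.022² ≈ 1221.53 → 1222.
Reduction: 1985 − 1222 = 763.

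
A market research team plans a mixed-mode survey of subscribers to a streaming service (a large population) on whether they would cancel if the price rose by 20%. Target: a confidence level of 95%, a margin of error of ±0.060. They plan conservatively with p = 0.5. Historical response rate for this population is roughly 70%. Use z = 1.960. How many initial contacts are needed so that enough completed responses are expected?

382

Completed interviews needed: n₀ = 1.960² × 0.2500 / 0.060² ≈ 266.78 → 267.
At a 70% response rate, contacts needed = 267 / 0.70 ≈ 381.43 → 382.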